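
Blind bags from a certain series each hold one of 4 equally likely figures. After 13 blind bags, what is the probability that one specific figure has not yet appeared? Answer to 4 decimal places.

Each blind bag misses the fixed figure with probability (4-1)/4 = 3/4, independently.
P(still missing after 13) = (3/4)^13 = 0.02376.

0.0238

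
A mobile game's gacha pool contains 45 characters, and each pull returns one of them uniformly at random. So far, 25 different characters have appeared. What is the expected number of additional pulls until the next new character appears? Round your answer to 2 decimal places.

2.25

The number of pulls until the next new character is geometric with success probability 20/45, so its mean is 45/20.
E = 45/20 = 2.250.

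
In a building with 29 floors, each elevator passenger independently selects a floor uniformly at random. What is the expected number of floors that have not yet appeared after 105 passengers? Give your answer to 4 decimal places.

0.7281

For each floor, P(unseen after 105) = (28/29)^105 = 0.02511.
By linearity of expectation, E[unseen] = 29·(28/29)^105 = 0.72812.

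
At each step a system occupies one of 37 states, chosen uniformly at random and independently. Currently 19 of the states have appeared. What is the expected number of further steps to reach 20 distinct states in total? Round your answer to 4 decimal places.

The wait to go from k to k+1 distinct states is geometric with mean 37/(37-k).
Only the k = 19 term is needed: E = 37/18 = 2.05556.

2.0556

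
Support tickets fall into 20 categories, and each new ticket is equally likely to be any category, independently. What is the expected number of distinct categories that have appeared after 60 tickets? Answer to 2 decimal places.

19.08

For each category, P(seen in 60 tickets) = 1 - (19/20)^60 = 0.954.
By linearity of expectation, E[distinct seen] = 20·(1 - (19/20)^60) = 19.079.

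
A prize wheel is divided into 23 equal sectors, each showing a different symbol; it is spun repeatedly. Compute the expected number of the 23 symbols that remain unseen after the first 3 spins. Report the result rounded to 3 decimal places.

20.129

For each symbol, P(unseen after 3) = (22/23)^3 = 0.8752.
By linearity of expectation, E[unseen] = 23·(22/23)^3 = 20.1285.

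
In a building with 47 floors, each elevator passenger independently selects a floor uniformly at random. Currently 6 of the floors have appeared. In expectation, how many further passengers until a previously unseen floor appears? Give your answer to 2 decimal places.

Each passenger yields a new floor with probability (47-6)/47 = 41/47, so the wait is geometric with mean 47/41.
E = 47/41 = 1.146.

1.15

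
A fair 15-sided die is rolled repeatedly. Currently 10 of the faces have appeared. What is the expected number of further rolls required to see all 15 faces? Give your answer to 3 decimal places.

From k distinct to k+1 distinct takes on average 15/(15-k) rolls.
Sum over k = 10,...,14: E = 15/5 + 15/4 + 15/3 + 15/2 + 15/1 = 34.2500.

34.250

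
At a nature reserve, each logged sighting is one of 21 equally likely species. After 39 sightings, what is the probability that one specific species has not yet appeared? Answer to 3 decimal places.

On each sighting the fixed species fails to appear with probability 20/21.
P(still missing after 39) = (20/21)^39 = 0.1491.

0.149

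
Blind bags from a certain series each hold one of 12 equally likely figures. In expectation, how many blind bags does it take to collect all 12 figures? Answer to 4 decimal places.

37.2385

Split into phases: going from k distinct to k+1 distinct takes on average 12/(12-k) blind bags.
E[T] = 12/12 + 12/11 + 12/10 + ... + 12/2 + 12/1 = 12·H_{12}.
H_{12} = 3.10321, so E[T] = 37.23853.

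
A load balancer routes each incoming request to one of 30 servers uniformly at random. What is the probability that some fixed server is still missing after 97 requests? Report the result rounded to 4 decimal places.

Each request misses the fixed server with probability (30-1)/30 = 29/30, independently.
P(still missing after 97) = (29/30)^97 = 0.03731.

0.0373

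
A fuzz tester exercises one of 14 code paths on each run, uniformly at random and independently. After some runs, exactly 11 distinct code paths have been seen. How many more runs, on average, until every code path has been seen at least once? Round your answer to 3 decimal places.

25.667

The wait to go from k to k+1 distinct code paths is geometric with mean 14/(14-k).
Sum over k = 11,...,13: E = 14/3 + 14/2 + 14/1 = 25.6667.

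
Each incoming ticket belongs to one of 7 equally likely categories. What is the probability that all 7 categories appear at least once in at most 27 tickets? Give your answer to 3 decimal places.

0.893

Let A_i be the event that category i is missing after 27 tickets. By inclusion–exclusion on the A_i,
P(all seen) = Σ_{j=0}^{7} (-1)^j C(7,j)((7-j)/7)^27
= 1.0000 - 0.1090 + 0.0024 - 0.0000 + 0.0000 - 0.0000 + 0.0000 - 0.0000
= 0.8933.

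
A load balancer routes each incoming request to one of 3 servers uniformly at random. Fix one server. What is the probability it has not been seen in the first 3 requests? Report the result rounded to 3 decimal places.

0.296

On each request the fixed server fails to appear with probability 2/3.
P(still missing after 3) = (2/3)^3 = 0.2963.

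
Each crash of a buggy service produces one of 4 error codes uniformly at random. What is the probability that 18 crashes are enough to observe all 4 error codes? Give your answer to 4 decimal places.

0.9775

By inclusion–exclusion over which error codes are missing,
P(all seen) = Σ_{j=0}^{4} (-1)^j C(4,j)((4-j)/4)^18
= 1.00000 - 0.02255 + 0.00002 - 0.00000 + 0.00000
= 0.97747.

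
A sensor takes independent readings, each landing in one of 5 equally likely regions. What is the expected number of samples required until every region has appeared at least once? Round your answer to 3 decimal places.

After k distinct regions have appeared, the next sample gives a new one with probability (5-k)/5, so the expected wait for the (k+1)-th is 5/(5-k).
E[T] = 5/5 + 5/4 + 5/3 + 5/2 + 5/1 = 5·H_{5}.
H_{5} = 2.2833, so E[T] = 11.4167.

11.417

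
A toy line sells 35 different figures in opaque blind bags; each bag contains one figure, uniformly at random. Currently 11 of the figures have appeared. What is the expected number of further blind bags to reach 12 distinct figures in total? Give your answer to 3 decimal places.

1.458

The wait to go from k to k+1 distinct figures is geometric with mean 35/(35-k).
Only the k = 11 term is needed: E = 35/24 = 1.4583.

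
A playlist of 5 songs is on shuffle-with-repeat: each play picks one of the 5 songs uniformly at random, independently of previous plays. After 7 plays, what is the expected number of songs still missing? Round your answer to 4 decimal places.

1.0486

For each song, P(unseen after 7) = (4/5)^7 = 0.20972.
By linearity of expectation, E[unseen] = 5·(4/5)^7 = 1.04858.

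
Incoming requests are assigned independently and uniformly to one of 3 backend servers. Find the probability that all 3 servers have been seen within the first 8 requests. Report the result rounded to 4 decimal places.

By inclusion–exclusion over which servers are missing,
P(all seen) = Σ_{j=0}^{3} (-1)^j C(3,j)((3-j)/3)^8
= 1.00000 - 0.11706 + 0.00046 - 0.00000
= 0.88340.

0.8834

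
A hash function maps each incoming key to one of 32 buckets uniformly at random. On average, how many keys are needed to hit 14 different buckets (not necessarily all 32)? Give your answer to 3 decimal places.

Going from k to k+1 distinct takes a geometric number of keys with mean 32/(32-k).
Sum over k = 0,...,13: E = 32/32 + 32/31 + 32/30 + ... + 32/20 + 32/19 = 18.0284.

18.028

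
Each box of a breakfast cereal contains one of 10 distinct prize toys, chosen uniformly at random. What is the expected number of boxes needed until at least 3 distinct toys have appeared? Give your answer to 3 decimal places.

Going from k to k+1 distinct takes a geometric number of boxes with mean 10/(10-k).
Sum over k = 0,...,2: E = 10/10 + 10/9 + 10/8 = 3.3611.

3.361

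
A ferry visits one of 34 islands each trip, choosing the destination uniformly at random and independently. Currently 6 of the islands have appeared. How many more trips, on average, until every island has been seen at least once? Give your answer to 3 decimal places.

The wait to go from k to k+1 distinct islands is geometric with mean 34/(34-k).
Sum over k = 6,...,33: E = 34/28 + 34/27 + 34/26 + ... + 34/2 + 34/1 = 133.5238.

133.524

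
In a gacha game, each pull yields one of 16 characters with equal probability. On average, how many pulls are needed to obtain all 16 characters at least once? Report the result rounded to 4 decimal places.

54.0917

The wait to go from k to k+1 distinct characters is geometric with mean 16/(16-k).
E[T] = 16/16 + 16/15 + 16/14 + ... + 16/2 + 16/1 = 16·H_{16}.
H_{16} = 3.38073, so E[T] = 54.09166.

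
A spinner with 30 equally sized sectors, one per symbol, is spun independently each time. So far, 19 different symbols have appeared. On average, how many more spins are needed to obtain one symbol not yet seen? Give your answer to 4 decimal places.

2.7273

The number of spins until the next new symbol is geometric with success probability 11/30, so its mean is 30/11.
E = 30/11 = 2.72727.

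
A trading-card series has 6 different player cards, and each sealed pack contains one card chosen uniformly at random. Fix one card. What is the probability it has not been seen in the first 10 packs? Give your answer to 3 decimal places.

Each pack misses the fixed card with probability (6-1)/6 = 5/6, independently.
P(still missing after 10) = (5/6)^10 = 0.1615.

0.162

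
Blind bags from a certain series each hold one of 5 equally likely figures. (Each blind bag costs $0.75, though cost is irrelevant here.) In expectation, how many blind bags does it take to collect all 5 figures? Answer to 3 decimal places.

After k distinct figures have appeared, the next blind bag gives a new one with probability (5-k)/5, so the expected wait for the (k+1)-th is 5/(5-k).
E[T] = 5/5 + 5/4 + 5/3 + 5/2 + 5/1 = 5·H_{5}.
H_{5} = 2.2833, so E[T] = 11.4167.

11.417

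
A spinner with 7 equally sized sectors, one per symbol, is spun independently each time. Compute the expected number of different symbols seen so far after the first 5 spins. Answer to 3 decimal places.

3.761

For each symbol, P(seen in 5 spins) = 1 - (6/7)^5 = 0.5373.
By linearity of expectation, E[distinct seen] = 7·(1 - (6/7)^5) = 3.7613.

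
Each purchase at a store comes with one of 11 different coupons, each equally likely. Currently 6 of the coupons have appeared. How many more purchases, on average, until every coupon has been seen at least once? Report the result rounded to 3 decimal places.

25.117

The wait to go from k to k+1 distinct coupons is geometric with mean 11/(11-k).
Sum over k = 6,...,10: E = 11/5 + 11/4 + 11/3 + 11/2 + 11/1 = 25.1167.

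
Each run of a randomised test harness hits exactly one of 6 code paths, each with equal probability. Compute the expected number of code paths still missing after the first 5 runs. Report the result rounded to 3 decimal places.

For each code path, P(unseen after 5) = (5/6)^5 = 0.4019.
By linearity of expectation, E[unseen] = 6·(5/6)^5 = 2.4113.

2.411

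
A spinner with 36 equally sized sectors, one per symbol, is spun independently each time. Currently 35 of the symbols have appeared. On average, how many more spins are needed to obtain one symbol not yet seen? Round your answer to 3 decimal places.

Each spin yields a new symbol with probability (36-35)/36 = 1/36, so the wait is geometric with mean 36/1.
E = 36/1 = 36.0000.

36.000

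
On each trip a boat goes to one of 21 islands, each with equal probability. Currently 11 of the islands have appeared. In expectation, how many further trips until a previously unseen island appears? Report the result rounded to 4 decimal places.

The number of trips until the next new island is geometric with success probability 10/21, so its mean is 21/10.
E = 21/10 = 2.10000.

2.1000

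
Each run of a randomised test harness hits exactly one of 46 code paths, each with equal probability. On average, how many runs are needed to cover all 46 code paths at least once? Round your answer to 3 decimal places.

203.168

The wait to go from k to k+1 distinct code paths is geometric with mean 46/(46-k).
E[T] = 46/46 + 46/45 + 46/44 + ... + 46/2 + 46/1 = 46·H_{46}.
H_{46} = 4.4167, so E[T] = 203.1676.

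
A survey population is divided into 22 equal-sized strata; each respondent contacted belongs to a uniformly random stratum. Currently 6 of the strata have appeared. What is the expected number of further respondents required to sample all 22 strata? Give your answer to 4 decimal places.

74.3760

The wait to go from k to k+1 distinct strata is geometric with mean 22/(22-k).
Sum over k = 6,...,21: E = 22/16 + 22/15 + 22/14 + ... + 22/2 + 22/1 = 74.37604.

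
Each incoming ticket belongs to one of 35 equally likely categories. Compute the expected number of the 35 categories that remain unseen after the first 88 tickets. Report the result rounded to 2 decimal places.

2.73

For each category, P(unseen after 88) = (34/35)^88 = 0.078.
By linearity of expectation, E[unseen] = 35·(34/35)^88 = 2.730.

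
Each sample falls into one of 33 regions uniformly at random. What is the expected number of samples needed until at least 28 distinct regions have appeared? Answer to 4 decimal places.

Going from k to k+1 distinct takes a geometric number of samples with mean 33/(33-k).
Sum over k = 0,...,27: E = 33/33 + 33/32 + 33/31 + ... + 33/7 + 33/6 = 59.58034.

59.5803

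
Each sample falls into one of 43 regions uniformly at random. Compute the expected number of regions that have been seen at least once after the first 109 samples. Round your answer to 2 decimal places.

39.69

For each region, P(seen in 109 samples) = 1 - (42/43)^109 = 0.923.
By linearity of expectation, E[distinct seen] = 43·(1 - (42/43)^109) = 39.692.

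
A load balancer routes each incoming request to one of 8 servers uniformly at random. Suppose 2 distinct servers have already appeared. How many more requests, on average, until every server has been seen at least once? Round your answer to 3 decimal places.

The wait to go from k to k+1 distinct servers is geometric with mean 8/(8-k).
Sum over k = 2,...,7: E = 8/6 + 8/5 + 8/4 + 8/3 + 8/2 + 8/1 = 19.6000.

19.600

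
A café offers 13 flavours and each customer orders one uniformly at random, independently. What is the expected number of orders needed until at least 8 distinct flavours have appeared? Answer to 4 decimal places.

With k distinct flavours already seen, the next new one arrives after an expected 13/(13-k) orders.
Sum over k = 0,...,7: E = 13/13 + 13/12 + 13/11 + ... + 13/7 + 13/6 = 11.65841.

11.6584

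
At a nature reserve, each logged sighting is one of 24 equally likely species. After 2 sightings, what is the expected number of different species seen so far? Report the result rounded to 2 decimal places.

1.96

For each species, P(seen in 2 sightings) = 1 - (23/24)^2 = 0.082.
By linearity of expectation, E[distinct seen] = 24·(1 - (23/24)^2) = 1.958.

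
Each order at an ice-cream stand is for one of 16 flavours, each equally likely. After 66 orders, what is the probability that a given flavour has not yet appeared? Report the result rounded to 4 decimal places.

On each order the fixed flavour fails to appear with probability 15/16.
P(still missing after 66) = (15/16)^66 = 0.01413.

0.0141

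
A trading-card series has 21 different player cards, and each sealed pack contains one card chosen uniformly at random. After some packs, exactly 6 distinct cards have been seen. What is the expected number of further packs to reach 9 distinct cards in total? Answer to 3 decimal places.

4.515

With k distinct cards already seen, the next new one takes an expected 21/(21-k) packs.
Sum over k = 6,...,8: E = 21/15 + 21/14 + 21/13 = 4.5154.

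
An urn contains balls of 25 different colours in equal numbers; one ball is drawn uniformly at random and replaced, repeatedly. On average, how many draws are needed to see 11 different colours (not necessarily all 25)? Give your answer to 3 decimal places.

14.110

Going from k to k+1 distinct takes a geometric number of draws with mean 25/(25-k).
Sum over k = 0,...,10: E = 25/25 + 25/24 + 25/23 + ... + 25/16 + 25/15 = 14.1099.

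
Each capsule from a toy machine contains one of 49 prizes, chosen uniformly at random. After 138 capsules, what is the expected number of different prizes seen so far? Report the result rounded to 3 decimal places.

46.153

For each prize, P(seen in 138 capsules) = 1 - (48/49)^138 = 0.9419.
By linearity of expectation, E[distinct seen] = 49·(1 - (48/49)^138) = 46.1527.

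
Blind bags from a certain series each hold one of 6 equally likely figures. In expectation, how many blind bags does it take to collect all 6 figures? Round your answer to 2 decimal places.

The wait to go from k to k+1 distinct figures is geometric with mean 6/(6-k).
E[T] = 6/6 + 6/5 + 6/4 + 6/3 + 6/2 + 6/1 = 6·H_{6}.
H_{6} = 2.450, so E[T] = 14.700.

14.70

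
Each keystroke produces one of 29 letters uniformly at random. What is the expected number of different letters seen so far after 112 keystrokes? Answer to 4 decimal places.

For each letter, P(seen in 112 keystrokes) = 1 - (28/29)^112 = 0.98036.
By linearity of expectation, E[distinct seen] = 29·(1 - (28/29)^112) = 28.43046.

28.4305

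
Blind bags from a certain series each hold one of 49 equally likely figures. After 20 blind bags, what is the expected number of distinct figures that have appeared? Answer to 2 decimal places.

For each figure, P(seen in 20 blind bags) = 1 - (48/49)^20 = 0.338.
By linearity of expectation, E[distinct seen] = 49·(1 - (48/49)^20) = 16.559.

16.56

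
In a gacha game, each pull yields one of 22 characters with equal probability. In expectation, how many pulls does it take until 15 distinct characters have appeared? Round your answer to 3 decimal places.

24.155

Going from k to k+1 distinct takes a geometric number of pulls with mean 22/(22-k).
Sum over k = 0,...,14: E = 22/22 + 22/21 + 22/20 + ... + 22/9 + 22/8 = 24.1550.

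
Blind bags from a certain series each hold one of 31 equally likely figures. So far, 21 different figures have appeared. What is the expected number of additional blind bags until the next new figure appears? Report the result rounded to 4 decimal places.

3.1000

The number of blind bags until the next new figure is geometric with success probability 10/31, so its mean is 31/10.
E = 31/10 = 3.10000.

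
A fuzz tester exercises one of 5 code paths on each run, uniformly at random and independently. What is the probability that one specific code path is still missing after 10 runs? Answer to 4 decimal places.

Each run misses the fixed code path with probability (5-1)/5 = 4/5, independently.
P(still missing after 10) = (4/5)^10 = 0.10737.

0.1074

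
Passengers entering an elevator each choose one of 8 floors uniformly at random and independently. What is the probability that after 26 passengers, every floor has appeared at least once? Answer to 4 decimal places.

0.7670

By inclusion–exclusion over which floors are missing,
P(all seen) = Σ_{j=0}^{8} (-1)^j C(8,j)((8-j)/8)^26
= 1.00000 - 0.24848 + 0.01580 - 0.00028 + 0.00000 - 0.00000 + 0.00000 - 0.00000 + 0.00000
= 0.76704.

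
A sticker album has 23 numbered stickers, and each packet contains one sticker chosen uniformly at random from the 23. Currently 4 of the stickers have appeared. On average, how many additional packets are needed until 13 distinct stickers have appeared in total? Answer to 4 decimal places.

14.2317

The wait to go from k to k+1 distinct stickers is geometric with mean 23/(23-k).
Sum over k = 4,...,12: E = 23/19 + 23/18 + 23/17 + ... + 23/12 + 23/11 = 14.23174.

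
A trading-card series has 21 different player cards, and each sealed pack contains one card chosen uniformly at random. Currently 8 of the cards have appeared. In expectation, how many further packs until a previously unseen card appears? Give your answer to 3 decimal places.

1.615

Each pack yields a new card with probability (21-8)/21 = 13/21, so the wait is geometric with mean 21/13.
E = 21/13 = 1.6154.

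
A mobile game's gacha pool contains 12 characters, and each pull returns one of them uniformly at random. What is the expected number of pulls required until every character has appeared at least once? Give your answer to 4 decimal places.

After k distinct characters have appeared, the next pull gives a new one with probability (12-k)/12, so the expected wait for the (k+1)-th is 12/(12-k).
E[T] = 12/12 + 12/11 + 12/10 + ... + 12/2 + 12/1 = 12·H_{12}.
H_{12} = 3.10321, so E[T] = 37.23853.

37.2385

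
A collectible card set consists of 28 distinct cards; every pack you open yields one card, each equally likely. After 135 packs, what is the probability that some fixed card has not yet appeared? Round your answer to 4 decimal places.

0.0074

Each pack misses the fixed card with probability (28-1)/28 = 27/28, independently.
P(still missing after 135) = (27/28)^135 = 0.00738.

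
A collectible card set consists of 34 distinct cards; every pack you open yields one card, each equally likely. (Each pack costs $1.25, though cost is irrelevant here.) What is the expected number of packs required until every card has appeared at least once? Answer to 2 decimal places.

After k distinct cards have appeared, the next pack gives a new one with probability (34-k)/34, so the expected wait for the (k+1)-th is 34/(34-k).
E[T] = 34/34 + 34/33 + 34/32 + ... + 34/2 + 34/1 = 34·H_{34}.
H_{34} = 4.118, so E[T] = 140.019.

140.02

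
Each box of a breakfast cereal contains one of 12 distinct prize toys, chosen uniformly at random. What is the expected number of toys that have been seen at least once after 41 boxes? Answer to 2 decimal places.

11.66

For each toy, P(seen in 41 boxes) = 1 - (11/12)^41 = 0.972.
By linearity of expectation, E[distinct seen] = 12·(1 - (11/12)^41) = 11.661.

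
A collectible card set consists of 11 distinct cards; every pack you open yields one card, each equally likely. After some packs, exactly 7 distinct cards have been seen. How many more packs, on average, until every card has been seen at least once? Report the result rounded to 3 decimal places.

With k distinct cards already seen, the next new one takes an expected 11/(11-k) packs.
Sum over k = 7,...,10: E = 11/4 + 11/3 + 11/2 + 11/1 = 22.9167.

22.917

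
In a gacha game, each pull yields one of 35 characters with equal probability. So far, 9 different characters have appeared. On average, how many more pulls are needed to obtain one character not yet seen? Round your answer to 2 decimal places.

1.35

Each pull yields a new character with probability (35-9)/35 = 26/35, so the wait is geometric with mean 35/26.
E = 35/26 = 1.346.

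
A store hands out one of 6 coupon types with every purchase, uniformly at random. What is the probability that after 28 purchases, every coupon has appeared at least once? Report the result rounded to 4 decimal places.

0.9638

Let A_i be the event that coupon i is missing after 28 purchases. By inclusion–exclusion on the A_i,
P(all seen) = Σ_{j=0}^{6} (-1)^j C(6,j)((6-j)/6)^28
= 1.00000 - 0.03640 + 0.00018 - 0.00000 + 0.00000 - 0.00000 + 0.00000
= 0.96378.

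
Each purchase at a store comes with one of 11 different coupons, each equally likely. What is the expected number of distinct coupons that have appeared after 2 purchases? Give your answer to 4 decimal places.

1.9091

For each coupon, P(seen in 2 purchases) = 1 - (10/11)^2 = 0.17355.
By linearity of expectation, E[distinct seen] = 11·(1 - (10/11)^2) = 1.90909.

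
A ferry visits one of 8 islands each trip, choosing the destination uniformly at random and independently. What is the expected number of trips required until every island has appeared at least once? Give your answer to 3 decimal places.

21.743

Split into phases: going from k distinct to k+1 distinct takes on average 8/(8-k) trips.
E[T] = 8/8 + 8/7 + 8/6 + ... + 8/2 + 8/1 = 8·H_{8}.
H_{8} = 2.7179, so E[T] = 21.7429.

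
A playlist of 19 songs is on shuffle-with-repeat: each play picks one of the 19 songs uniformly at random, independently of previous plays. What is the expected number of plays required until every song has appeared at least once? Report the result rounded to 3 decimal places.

67.407

The wait to go from k to k+1 distinct songs is geometric with mean 19/(19-k).
E[T] = 19/19 + 19/18 + 19/17 + ... + 19/2 + 19/1 = 19·H_{19}.
H_{19} = 3.5477, so E[T] = 67.4071.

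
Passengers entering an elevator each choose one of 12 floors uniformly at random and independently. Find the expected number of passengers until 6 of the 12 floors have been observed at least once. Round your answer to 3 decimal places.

With k distinct floors already seen, the next new one arrives after an expected 12/(12-k) passengers.
Sum over k = 0,...,5: E = 12/12 + 12/11 + 12/10 + 12/9 + 12/8 + 12/7 = 7.8385.

7.839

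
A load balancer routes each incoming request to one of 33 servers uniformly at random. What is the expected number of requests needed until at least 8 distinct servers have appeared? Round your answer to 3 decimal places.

With k distinct servers already seen, the next new one arrives after an expected 33/(33-k) requests.
Sum over k = 0,...,7: E = 33/33 + 33/32 + 33/31 + ... + 33/27 + 33/26 = 9.0037.

9.004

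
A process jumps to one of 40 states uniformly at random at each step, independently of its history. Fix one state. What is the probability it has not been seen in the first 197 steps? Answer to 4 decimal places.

0.0068

On each step the fixed state fails to appear with probability 39/40.
P(still missing after 197) = (39/40)^197 = 0.00682.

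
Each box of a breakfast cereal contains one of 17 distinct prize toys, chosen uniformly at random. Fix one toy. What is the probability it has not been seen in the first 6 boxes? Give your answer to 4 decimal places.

0.6951

Each box misses the fixed toy with probability (17-1)/17 = 16/17, independently.
P(still missing after 6) = (16/17)^6 = 0.69507.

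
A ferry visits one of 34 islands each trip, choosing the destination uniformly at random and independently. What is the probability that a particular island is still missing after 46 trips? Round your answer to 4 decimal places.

Each trip misses the fixed island with probability (34-1)/34 = 33/34, independently.
P(still missing after 46) = (33/34)^46 = 0.25329.

0.2533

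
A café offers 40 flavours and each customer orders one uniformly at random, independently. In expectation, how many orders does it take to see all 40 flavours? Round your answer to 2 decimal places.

171.14

After k distinct flavours have appeared, the next order gives a new one with probability (40-k)/40, so the expected wait for the (k+1)-th is 40/(40-k).
E[T] = 40/40 + 40/39 + 40/38 + ... + 40/2 + 40/1 = 40·H_{40}.
H_{40} = 4.279, so E[T] = 171.142.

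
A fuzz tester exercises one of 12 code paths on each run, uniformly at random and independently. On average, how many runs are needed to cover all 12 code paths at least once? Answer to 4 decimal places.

37.2385

After k distinct code paths have appeared, the next run gives a new one with probability (12-k)/12, so the expected wait for the (k+1)-th is 12/(12-k).
E[T] = 12/12 + 12/11 + 12/10 + ... + 12/2 + 12/1 = 12·H_{12}.
H_{12} = 3.10321, so E[T] = 37.23853.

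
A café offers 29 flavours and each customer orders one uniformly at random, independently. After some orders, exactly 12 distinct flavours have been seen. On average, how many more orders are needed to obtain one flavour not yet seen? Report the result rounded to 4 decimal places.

1.7059

The number of orders until the next new flavour is geometric with success probability 17/29, so its mean is 29/17.
E = 29/17 = 1.70588.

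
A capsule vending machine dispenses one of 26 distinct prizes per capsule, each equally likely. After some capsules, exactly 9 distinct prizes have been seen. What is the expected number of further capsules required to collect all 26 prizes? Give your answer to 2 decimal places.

89.43

From k distinct to k+1 distinct takes on average 26/(26-k) capsules.
Sum over k = 9,...,25: E = 26/17 + 26/16 + 26/15 + ... + 26/2 + 26/1 = 89.428.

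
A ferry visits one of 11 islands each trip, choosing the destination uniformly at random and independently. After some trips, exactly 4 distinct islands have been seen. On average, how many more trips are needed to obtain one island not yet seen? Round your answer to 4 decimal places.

Each trip yields a new island with probability (11-4)/11 = 7/11, so the wait is geometric with mean 11/7.
E = 11/7 = 1.57143.

1.5714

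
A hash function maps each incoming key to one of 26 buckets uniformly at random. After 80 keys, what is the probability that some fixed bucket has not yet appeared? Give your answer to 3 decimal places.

On each key the fixed bucket fails to appear with probability 25/26.
P(still missing after 80) = (25/26)^80 = 0.0434.

0.043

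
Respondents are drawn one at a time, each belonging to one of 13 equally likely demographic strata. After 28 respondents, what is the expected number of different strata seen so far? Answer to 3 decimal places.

For each stratum, P(seen in 28 respondents) = 1 - (12/13)^28 = 0.8937.
By linearity of expectation, E[distinct seen] = 13·(1 - (12/13)^28) = 11.6177.

11.618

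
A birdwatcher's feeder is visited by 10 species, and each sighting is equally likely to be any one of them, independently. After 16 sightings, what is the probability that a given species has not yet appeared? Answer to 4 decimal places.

On each sighting the fixed species fails to appear with probability 9/10.
P(still missing after 16) = (9/10)^16 = 0.18530.

0.1853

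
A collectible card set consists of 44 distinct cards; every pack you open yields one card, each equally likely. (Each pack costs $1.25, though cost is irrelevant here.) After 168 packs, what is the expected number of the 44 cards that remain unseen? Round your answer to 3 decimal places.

For each card, P(unseen after 168) = (43/44)^168 = 0.0210.
By linearity of expectation, E[unseen] = 44·(43/44)^168 = 0.9249.

0.925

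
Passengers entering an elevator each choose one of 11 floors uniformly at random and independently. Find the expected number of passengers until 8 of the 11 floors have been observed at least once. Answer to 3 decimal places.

With k distinct floors already seen, the next new one arrives after an expected 11/(11-k) passengers.
Sum over k = 0,...,7: E = 11/11 + 11/10 + 11/9 + ... + 11/5 + 11/4 = 13.0520.

13.052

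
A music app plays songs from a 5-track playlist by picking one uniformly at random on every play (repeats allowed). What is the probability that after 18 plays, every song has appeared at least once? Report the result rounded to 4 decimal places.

0.9109

By inclusion–exclusion over which songs are missing,
P(all seen) = Σ_{j=0}^{5} (-1)^j C(5,j)((5-j)/5)^18
= 1.00000 - 0.09007 + 0.00102 - 0.00000 + 0.00000 - 0.00000
= 0.91094.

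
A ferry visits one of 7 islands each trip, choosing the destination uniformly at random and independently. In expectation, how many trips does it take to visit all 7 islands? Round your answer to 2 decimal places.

18.15

After k distinct islands have appeared, the next trip gives a new one with probability (7-k)/7, so the expected wait for the (k+1)-th is 7/(7-k).
E[T] = 7/7 + 7/6 + 7/5 + ... + 7/2 + 7/1 = 7·H_{7}.
H_{7} = 2.593, so E[T] = 18.150.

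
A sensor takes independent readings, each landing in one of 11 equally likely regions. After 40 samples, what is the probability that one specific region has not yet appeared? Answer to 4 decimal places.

0.0221

On each sample the fixed region fails to appear with probability 10/11.
P(still missing after 40) = (10/11)^40 = 0.02209.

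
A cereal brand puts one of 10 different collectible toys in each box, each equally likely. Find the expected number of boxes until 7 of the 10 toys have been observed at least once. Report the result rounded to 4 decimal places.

With k distinct toys already seen, the next new one arrives after an expected 10/(10-k) boxes.
Sum over k = 0,...,6: E = 10/10 + 10/9 + 10/8 + ... + 10/5 + 10/4 = 10.95635.

10.9563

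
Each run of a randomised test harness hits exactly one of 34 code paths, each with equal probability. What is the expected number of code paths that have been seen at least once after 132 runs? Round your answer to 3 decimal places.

For each code path, P(seen in 132 runs) = 1 - (33/34)^132 = 0.9806.
By linearity of expectation, E[distinct seen] = 34·(1 - (33/34)^132) = 33.3392.

33.339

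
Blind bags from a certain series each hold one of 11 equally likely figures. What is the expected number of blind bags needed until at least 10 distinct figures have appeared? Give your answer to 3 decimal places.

22.219

Going from k to k+1 distinct takes a geometric number of blind bags with mean 11/(11-k).
Sum over k = 0,...,9: E = 11/11 + 11/10 + 11/9 + ... + 11/3 + 11/2 = 22.2187.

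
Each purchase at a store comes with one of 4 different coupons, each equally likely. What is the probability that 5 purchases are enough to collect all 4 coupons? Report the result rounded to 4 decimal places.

By inclusion–exclusion over which coupons are missing,
P(all seen) = Σ_{j=0}^{4} (-1)^j C(4,j)((4-j)/4)^5
= 1.00000 - 0.94922 + 0.18750 - 0.00391 + 0.00000
= 0.23438.

0.2344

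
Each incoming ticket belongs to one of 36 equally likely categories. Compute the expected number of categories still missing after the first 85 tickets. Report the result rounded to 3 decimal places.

For each category, P(unseen after 85) = (35/36)^85 = 0.0912.
By linearity of expectation, E[unseen] = 36·(35/36)^85 = 3.2838.

3.284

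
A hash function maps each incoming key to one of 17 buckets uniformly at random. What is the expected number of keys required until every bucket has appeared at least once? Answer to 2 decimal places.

58.47

Split into phases: going from k distinct to k+1 distinct takes on average 17/(17-k) keys.
E[T] = 17/17 + 17/16 + 17/15 + ... + 17/2 + 17/1 = 17·H_{17}.
H_{17} = 3.440, so E[T] = 58.472.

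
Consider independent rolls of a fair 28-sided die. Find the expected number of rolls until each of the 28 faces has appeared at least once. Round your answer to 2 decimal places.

The wait to go from k to k+1 distinct faces is geometric with mean 28/(28-k).
E[T] = 28/28 + 28/27 + 28/26 + ... + 28/2 + 28/1 = 28·H_{28}.
H_{28} = 3.927, so E[T] = 109.961.

109.96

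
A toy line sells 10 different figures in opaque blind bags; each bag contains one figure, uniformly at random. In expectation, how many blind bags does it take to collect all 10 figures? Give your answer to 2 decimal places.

After k distinct figures have appeared, the next blind bag gives a new one with probability (10-k)/10, so the expected wait for the (k+1)-th is 10/(10-k).
E[T] = 10/10 + 10/9 + 10/8 + ... + 10/2 + 10/1 = 10·H_{10}.
H_{10} = 2.929, so E[T] = 29.290.

29.29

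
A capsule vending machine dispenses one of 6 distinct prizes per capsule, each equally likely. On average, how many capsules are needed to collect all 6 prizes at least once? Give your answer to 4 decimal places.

After k distinct prizes have appeared, the next capsule gives a new one with probability (6-k)/6, so the expected wait for the (k+1)-th is 6/(6-k).
E[T] = 6/6 + 6/5 + 6/4 + 6/3 + 6/2 + 6/1 = 6·H_{6}.
H_{6} = 2.45000, so E[T] = 14.70000.

14.7000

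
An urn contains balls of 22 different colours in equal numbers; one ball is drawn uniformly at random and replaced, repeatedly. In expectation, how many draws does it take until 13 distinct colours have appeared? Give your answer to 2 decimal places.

With k distinct colours already seen, the next new one arrives after an expected 22/(22-k) draws.
Sum over k = 0,...,12: E = 22/22 + 22/21 + 22/20 + ... + 22/11 + 22/10 = 18.961.

18.96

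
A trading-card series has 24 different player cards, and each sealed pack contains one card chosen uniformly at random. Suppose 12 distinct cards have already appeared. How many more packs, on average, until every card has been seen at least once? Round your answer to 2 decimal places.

With k distinct cards already seen, the next new one takes an expected 24/(24-k) packs.
Sum over k = 12,...,23: E = 24/12 + 24/11 + 24/10 + ... + 24/2 + 24/1 = 74.477.

74.48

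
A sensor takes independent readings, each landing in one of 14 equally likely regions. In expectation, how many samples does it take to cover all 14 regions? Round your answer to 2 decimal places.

45.52

Split into phases: going from k distinct to k+1 distinct takes on average 14/(14-k) samples.
E[T] = 14/14 + 14/13 + 14/12 + ... + 14/2 + 14/1 = 14·H_{14}.
H_{14} = 3.252, so E[T] = 45.522.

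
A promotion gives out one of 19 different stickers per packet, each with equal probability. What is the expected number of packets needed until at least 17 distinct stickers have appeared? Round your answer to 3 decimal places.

With k distinct stickers already seen, the next new one arrives after an expected 19/(19-k) packets.
Sum over k = 0,...,16: E = 19/19 + 19/18 + 19/17 + ... + 19/4 + 19/3 = 38.9071.

38.907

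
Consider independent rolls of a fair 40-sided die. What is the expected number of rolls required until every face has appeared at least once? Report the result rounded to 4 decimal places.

The wait to go from k to k+1 distinct faces is geometric with mean 40/(40-k).
E[T] = 40/40 + 40/39 + 40/38 + ... + 40/2 + 40/1 = 40·H_{40}.
H_{40} = 4.27854, so E[T] = 171.14172.

171.1417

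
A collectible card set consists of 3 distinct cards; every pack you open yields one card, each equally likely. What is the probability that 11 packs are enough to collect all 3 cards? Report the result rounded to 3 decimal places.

0.965

Let A_i be the event that card i is missing after 11 packs. By inclusion–exclusion on the A_i,
P(all seen) = Σ_{j=0}^{3} (-1)^j C(3,j)((3-j)/3)^11
= 1.0000 - 0.0347 + 0.0000 - 0.0000
= 0.9653.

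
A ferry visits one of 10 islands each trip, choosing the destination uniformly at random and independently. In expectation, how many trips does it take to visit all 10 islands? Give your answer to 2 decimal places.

29.29

The wait to go from k to k+1 distinct islands is geometric with mean 10/(10-k).
E[T] = 10/10 + 10/9 + 10/8 + ... + 10/2 + 10/1 = 10·H_{10}.
H_{10} = 2.929, so E[T] = 29.290.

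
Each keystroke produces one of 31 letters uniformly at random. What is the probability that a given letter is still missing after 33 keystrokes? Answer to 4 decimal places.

On each keystroke the fixed letter fails to appear with probability 30/31.
P(still missing after 33) = (30/31)^33 = 0.33890.

0.3389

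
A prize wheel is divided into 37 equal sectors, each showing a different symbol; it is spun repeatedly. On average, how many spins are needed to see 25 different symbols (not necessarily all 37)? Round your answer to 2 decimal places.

40.64

With k distinct symbols already seen, the next new one arrives after an expected 37/(37-k) spins.
Sum over k = 0,...,24: E = 37/37 + 37/36 + 37/35 + ... + 37/14 + 37/13 = 40.640.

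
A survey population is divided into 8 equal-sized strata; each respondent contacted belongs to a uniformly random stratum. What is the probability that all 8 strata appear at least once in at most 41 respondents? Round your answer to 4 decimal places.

0.9667

Let A_i be the event that stratum i is missing after 41 respondents. By inclusion–exclusion on the A_i,
P(all seen) = Σ_{j=0}^{8} (-1)^j C(8,j)((8-j)/8)^41
= 1.00000 - 0.03353 + 0.00021 - 0.00000 + 0.00000 - 0.00000 + 0.00000 - 0.00000 + 0.00000
= 0.96668.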